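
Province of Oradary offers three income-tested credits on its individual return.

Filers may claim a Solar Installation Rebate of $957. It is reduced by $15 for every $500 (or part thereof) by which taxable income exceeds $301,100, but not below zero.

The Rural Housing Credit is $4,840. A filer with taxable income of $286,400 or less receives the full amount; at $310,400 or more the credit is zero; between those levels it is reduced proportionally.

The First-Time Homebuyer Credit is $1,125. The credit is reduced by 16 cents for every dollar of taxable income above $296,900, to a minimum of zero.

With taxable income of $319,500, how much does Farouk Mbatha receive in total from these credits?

$402

Solar Installation Rebate: income exceeds $301,100 by $18,400, which is 37 full-or-partial $500 increments; reduction = 37 × $15 = $555, leaving $402.
Rural Housing Credit: $319,500 is at or above $310,400, so the credit is $0.
First-Time Homebuyer Credit: 16% of the $22,600 excess over $296,900 is $3,616 ≥ base, so the credit is $0.
Total: $402 + $0 + $0 = $402.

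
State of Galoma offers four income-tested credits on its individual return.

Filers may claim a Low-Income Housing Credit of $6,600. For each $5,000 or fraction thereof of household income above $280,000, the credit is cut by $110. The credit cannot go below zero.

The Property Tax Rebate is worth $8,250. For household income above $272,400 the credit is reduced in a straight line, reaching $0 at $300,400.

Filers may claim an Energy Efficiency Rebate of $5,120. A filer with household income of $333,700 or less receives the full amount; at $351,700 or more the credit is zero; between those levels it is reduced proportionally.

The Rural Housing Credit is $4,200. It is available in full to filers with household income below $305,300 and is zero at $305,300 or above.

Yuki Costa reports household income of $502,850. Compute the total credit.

$1,650

Low-Income Housing Credit: income exceeds $280,000 by $222,850, which is 45 full-or-partial $5,000 increments; reduction = 45 × $110 = $4,950, leaving $1,650.
Property Tax Rebate: $502,850 is at or above $300,400, so the credit is $0.
Energy Efficiency Rebate: $502,850 is at or above $351,700, so the credit is $0.
Rural Housing Credit: $502,850 meets or exceeds the $305,300 cutoff, so the credit is $0.
Total: $1,650 + $0 + $0 + $0 = $1,650.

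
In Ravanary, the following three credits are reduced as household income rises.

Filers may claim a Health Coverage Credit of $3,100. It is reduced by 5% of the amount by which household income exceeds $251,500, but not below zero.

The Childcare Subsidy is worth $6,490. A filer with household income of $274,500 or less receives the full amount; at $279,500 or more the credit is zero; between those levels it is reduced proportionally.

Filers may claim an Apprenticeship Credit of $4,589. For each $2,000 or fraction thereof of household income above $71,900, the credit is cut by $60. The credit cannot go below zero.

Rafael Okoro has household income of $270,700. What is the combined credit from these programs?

$8,630

Health Coverage Credit: 5% of the $19,200 excess over $251,500 is $960; credit = $3,100 − $960 = $2,140.
Childcare Subsidy: $270,700 is at or below the $274,500 threshold, so the full $6,490 applies.
Apprenticeship Credit: income exceeds $71,900 by $198,800 → 100 increments × $60 = $6,000 ≥ base, so the credit is $0.
Total: $2,140 + $6,490 + $0 = $8,630.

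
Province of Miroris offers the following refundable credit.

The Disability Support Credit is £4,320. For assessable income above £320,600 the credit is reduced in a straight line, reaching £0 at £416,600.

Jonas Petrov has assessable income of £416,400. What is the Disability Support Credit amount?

£9

Disability Support Credit: £416,400 is £95,800 into a £96,000 phase-out range, leaving 200/96,000 of the credit: £4,320 × 200/96,000 = £9.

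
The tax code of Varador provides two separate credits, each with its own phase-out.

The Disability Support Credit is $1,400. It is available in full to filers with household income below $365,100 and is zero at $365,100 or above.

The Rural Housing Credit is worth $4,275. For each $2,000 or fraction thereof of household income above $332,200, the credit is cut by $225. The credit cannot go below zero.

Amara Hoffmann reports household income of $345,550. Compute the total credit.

$4,100

Disability Support Credit: $345,550 is below the $365,100 cutoff, so the full $1,400 applies.
Rural Housing Credit: income exceeds $332,200 by $13,350, which is 7 full-or-partial $2,000 increments; reduction = 7 × $225 = $1,575, leaving $2,700.
Total: $1,400 + $2,700 = $4,100.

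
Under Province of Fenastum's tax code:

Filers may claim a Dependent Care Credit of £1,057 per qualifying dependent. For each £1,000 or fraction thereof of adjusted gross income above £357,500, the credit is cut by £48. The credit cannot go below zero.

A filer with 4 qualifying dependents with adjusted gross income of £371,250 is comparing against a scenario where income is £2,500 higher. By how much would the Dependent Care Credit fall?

At £371,250 — base = 4 × £1,057 = £4,228. income exceeds £357,500 by £13,750, which is 14 full-or-partial £1,000 increments; reduction = 14 × £48 = £672, leaving £3,556.
At £373,750 — base = 4 × £1,057 = £4,228. income exceeds £357,500 by £16,250, which is 17 full-or-partial £1,000 increments; reduction = 17 × £48 = £816, leaving £3,412.
Lost: £3,556 − £3,412 = £144.

£144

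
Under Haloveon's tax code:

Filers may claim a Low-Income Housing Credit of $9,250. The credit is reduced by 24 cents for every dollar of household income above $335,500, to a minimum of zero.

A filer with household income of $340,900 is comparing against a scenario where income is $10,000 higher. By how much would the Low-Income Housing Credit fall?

$2,400

At $340,900 — 24% of the $5,400 excess over $335,500 is $1,296; credit = $9,250 − $1,296 = $7,954.
At $350,900 — 24% of the $15,400 excess over $335,500 is $3,696; credit = $9,250 − $3,696 = $5,554.
Lost: $7,954 − $5,554 = $2,400.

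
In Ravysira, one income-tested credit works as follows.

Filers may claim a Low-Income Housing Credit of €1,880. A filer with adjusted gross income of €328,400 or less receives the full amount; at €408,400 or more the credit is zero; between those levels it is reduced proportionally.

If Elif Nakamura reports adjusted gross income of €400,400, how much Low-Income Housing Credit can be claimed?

€188

Low-Income Housing Credit: €400,400 is €72,000 into a €80,000 phase-out range, leaving 8,000/80,000 of the credit: €1,880 × 8,000/80,000 = €188.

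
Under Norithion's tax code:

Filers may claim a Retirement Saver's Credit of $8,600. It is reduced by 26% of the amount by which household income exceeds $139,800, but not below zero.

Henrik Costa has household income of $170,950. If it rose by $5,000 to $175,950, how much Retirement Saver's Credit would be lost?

At $170,950 — 26% of the $31,150 excess over $139,800 is $8,099; credit = $8,600 − $8,099 = $501.
At $175,950 — 26% of the $36,150 excess over $139,800 is $9,399 ≥ base, so the credit is $0.
Lost: $501 − $0 = $501.

$501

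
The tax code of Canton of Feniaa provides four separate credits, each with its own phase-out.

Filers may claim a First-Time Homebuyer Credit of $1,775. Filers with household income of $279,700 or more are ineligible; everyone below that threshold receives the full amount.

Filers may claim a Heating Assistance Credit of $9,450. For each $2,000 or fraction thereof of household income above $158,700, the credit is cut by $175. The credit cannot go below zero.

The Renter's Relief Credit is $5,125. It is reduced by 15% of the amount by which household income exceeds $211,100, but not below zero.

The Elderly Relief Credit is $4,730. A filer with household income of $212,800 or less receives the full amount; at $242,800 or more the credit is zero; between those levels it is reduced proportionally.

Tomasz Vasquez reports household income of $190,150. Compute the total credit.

$18,280

First-Time Homebuyer Credit: $190,150 is below the $279,700 cutoff, so the full $1,775 applies.
Heating Assistance Credit: income exceeds $158,700 by $31,450, which is 16 full-or-partial $2,000 increments; reduction = 16 × $175 = $2,800, leaving $6,650.
Renter's Relief Credit: $190,150 is at or below the $211,100 threshold, so the full $5,125 applies.
Elderly Relief Credit: $190,150 is at or below the $212,800 threshold, so the full $4,730 applies.
Total: $1,775 + $6,650 + $5,125 + $4,730 = $18,280.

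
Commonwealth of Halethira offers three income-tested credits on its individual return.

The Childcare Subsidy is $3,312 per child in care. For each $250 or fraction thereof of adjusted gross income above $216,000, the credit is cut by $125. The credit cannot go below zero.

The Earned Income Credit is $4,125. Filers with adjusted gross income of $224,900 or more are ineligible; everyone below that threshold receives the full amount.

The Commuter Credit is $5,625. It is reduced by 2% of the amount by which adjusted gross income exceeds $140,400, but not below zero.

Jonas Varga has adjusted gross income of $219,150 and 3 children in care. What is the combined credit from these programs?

$16,486

Childcare Subsidy: base = 3 × $3,312 = $9,936. income exceeds $216,000 by $3,150, which is 13 full-or-partial $250 increments; reduction = 13 × $125 = $1,625, leaving $8,311.
Earned Income Credit: $219,150 is below the $224,900 cutoff, so the full $4,125 applies.
Commuter Credit: 2% of the $78,750 excess over $140,400 is $1,575; credit = $5,625 − $1,575 = $4,050.
Total: $8,311 + $4,125 + $4,050 = $16,486.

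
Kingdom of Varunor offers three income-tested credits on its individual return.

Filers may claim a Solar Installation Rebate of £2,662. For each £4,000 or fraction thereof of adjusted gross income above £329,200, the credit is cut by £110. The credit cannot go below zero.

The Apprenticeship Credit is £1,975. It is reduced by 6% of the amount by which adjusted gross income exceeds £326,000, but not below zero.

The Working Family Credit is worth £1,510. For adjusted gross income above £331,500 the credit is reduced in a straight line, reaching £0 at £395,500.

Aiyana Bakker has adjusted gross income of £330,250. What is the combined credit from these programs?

£5,782

Solar Installation Rebate: income exceeds £329,200 by £1,050, which is 1 full-or-partial £4,000 increment; reduction = 1 × £110 = £110, leaving £2,552.
Apprenticeship Credit: 6% of the £4,250 excess over £326,000 is £255; credit = £1,975 − £255 = £1,720.
Working Family Credit: £330,250 is at or below the £331,500 threshold, so the full £1,510 applies.
Total: £2,552 + £1,720 + £1,510 = £5,782.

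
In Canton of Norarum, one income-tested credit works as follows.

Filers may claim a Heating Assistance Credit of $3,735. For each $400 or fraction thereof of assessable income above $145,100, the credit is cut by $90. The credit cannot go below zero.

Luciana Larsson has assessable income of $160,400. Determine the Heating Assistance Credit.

Heating Assistance Credit: income exceeds $145,100 by $15,300, which is 39 full-or-partial $400 increments; reduction = 39 × $90 = $3,510, leaving $225.

$225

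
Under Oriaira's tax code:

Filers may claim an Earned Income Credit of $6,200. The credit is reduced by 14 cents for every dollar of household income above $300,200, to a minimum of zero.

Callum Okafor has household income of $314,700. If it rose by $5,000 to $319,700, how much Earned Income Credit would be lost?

At $314,700 — 14% of the $14,500 excess over $300,200 is $2,030; credit = $6,200 − $2,030 = $4,170.
At $319,700 — 14% of the $19,500 excess over $300,200 is $2,730; credit = $6,200 − $2,730 = $3,470.
Lost: $4,170 − $3,470 = $700.

$700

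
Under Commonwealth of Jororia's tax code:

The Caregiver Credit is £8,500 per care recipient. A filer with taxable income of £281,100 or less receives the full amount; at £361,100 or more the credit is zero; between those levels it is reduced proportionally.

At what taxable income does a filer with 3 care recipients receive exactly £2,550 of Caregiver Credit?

Full credit = 3 × £8,500 = £25,500.
£2,550 is 2,550/25,500 of the full £25,500, so 22,950/25,500 of the £80,000 range has been used: income = £281,100 + £80,000 × 22,950/25,500 = £353,100.

£353,100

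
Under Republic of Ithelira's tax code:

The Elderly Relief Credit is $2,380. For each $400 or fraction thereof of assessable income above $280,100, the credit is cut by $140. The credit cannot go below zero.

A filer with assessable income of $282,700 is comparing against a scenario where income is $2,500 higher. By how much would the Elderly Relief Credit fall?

$840

At $282,700 — income exceeds $280,100 by $2,600, which is 7 full-or-partial $400 increments; reduction = 7 × $140 = $980, leaving $1,400.
At $285,200 — income exceeds $280,100 by $5,100, which is 13 full-or-partial $400 increments; reduction = 13 × $140 = $1,820, leaving $560.
Lost: $1,400 − $560 = $840.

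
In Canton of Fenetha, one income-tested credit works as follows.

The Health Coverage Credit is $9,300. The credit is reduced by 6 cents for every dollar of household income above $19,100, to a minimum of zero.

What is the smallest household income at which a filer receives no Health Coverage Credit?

The credit falls by 6% of each dollar above $19,100, so it reaches zero when the excess is $9,300 / 6% = $155,000: income = $19,100 + $155,000 = $174,100.

$174,100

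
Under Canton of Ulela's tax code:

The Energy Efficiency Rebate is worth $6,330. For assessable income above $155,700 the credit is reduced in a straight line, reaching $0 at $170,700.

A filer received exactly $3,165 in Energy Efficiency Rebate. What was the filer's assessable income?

$163,200

$3,165 is 3,165/6,330 of the full $6,330, so 3,165/6,330 of the $15,000 range has been used: income = $155,700 + $15,000 × 3,165/6,330 = $163,200.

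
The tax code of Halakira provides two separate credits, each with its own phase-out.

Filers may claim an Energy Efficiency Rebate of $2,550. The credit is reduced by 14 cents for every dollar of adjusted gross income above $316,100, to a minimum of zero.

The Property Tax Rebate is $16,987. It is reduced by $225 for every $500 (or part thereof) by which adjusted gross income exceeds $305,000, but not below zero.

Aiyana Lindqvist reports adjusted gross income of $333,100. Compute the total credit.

$4,332

Energy Efficiency Rebate: 14% of the $17,000 excess over $316,100 is $2,380; credit = $2,550 − $2,380 = $170.
Property Tax Rebate: income exceeds $305,000 by $28,100, which is 57 full-or-partial $500 increments; reduction = 57 × $225 = $12,825, leaving $4,162.
Total: $170 + $4,162 = $4,332.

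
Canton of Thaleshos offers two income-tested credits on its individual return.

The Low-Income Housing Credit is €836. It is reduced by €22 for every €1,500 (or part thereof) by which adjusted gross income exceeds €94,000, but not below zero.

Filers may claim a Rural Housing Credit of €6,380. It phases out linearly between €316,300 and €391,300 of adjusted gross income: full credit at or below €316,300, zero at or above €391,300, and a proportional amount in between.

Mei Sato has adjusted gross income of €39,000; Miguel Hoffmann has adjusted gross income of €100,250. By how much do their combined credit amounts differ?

€110

Mei (€39,000): Low-Income Housing Credit: €39,000 is at or below the €94,000 threshold, so the full €836 applies. Rural Housing Credit: €39,000 is at or below the €316,300 threshold, so the full €6,380 applies. total €836 + €6,380 = €7,216
Miguel (€100,250): Low-Income Housing Credit: income exceeds €94,000 by €6,250, which is 5 full-or-partial €1,500 increments; reduction = 5 × €22 = €110, leaving €726. Rural Housing Credit: €100,250 is at or below the €316,300 threshold, so the full €6,380 applies. total €726 + €6,380 = €7,106
Difference: |€7,216 − €7,106| = €110.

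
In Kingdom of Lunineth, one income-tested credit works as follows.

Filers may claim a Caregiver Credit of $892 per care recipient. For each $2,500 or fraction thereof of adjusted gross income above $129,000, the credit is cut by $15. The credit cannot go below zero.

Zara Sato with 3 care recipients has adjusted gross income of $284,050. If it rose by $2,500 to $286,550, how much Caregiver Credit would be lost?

$15

At $284,050 — base = 3 × $892 = $2,676. income exceeds $129,000 by $155,050, which is 63 full-or-partial $2,500 increments; reduction = 63 × $15 = $945, leaving $1,731.
At $286,550 — base = 3 × $892 = $2,676. income exceeds $129,000 by $157,550, which is 64 full-or-partial $2,500 increments; reduction = 64 × $15 = $960, leaving $1,716.
Lost: $1,731 − $1,716 = $15.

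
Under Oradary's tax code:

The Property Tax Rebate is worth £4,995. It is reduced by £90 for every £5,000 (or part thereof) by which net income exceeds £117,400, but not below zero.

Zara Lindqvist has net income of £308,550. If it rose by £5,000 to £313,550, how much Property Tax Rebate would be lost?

£90

At £308,550 — income exceeds £117,400 by £191,150, which is 39 full-or-partial £5,000 increments; reduction = 39 × £90 = £3,510, leaving £1,485.
At £313,550 — income exceeds £117,400 by £196,150, which is 40 full-or-partial £5,000 increments; reduction = 40 × £90 = £3,600, leaving £1,395.
Lost: £1,485 − £1,395 = £90.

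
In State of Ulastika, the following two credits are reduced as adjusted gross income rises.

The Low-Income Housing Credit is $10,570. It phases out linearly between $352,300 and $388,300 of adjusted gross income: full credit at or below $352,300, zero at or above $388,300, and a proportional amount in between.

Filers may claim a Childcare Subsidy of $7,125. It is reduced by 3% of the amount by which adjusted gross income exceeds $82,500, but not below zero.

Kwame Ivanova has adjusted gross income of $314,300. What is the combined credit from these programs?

$10,741

Low-Income Housing Credit: $314,300 is at or below the $352,300 threshold, so the full $10,570 applies.
Childcare Subsidy: 3% of the $231,800 excess over $82,500 is $6,954; credit = $7,125 − $6,954 = $171.
Total: $10,570 + $171 = $10,741.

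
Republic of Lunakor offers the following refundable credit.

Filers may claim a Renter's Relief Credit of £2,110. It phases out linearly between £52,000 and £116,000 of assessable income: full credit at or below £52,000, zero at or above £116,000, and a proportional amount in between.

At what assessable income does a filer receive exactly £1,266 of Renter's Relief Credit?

£1,266 is 1,266/2,110 of the full £2,110, so 844/2,110 of the £64,000 range has been used: income = £52,000 + £64,000 × 844/2,110 = £77,600.

£77,600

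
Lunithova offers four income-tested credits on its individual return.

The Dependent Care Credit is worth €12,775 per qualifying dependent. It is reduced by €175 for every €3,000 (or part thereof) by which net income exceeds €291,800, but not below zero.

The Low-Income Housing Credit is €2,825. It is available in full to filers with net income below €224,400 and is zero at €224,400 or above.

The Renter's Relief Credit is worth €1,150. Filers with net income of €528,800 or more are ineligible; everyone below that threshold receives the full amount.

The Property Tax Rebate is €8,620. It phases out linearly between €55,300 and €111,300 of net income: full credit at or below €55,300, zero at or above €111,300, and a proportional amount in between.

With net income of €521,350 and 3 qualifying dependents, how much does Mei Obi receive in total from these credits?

Dependent Care Credit: base = 3 × €12,775 = €38,325. income exceeds €291,800 by €229,550, which is 77 full-or-partial €3,000 increments; reduction = 77 × €175 = €13,475, leaving €24,850.
Low-Income Housing Credit: €521,350 meets or exceeds the €224,400 cutoff, so the credit is €0.
Renter's Relief Credit: €521,350 is below the €528,800 cutoff, so the full €1,150 applies.
Property Tax Rebate: €521,350 is at or above €111,300, so the credit is €0.
Total: €24,850 + €0 + €1,150 + €0 = €26,000.

€26,000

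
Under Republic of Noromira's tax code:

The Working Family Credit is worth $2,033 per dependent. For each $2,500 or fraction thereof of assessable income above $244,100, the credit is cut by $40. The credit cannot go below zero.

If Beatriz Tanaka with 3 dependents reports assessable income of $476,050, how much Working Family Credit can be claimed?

Working Family Credit: base = 3 × $2,033 = $6,099. income exceeds $244,100 by $231,950, which is 93 full-or-partial $2,500 increments; reduction = 93 × $40 = $3,720, leaving $2,379.

$2,379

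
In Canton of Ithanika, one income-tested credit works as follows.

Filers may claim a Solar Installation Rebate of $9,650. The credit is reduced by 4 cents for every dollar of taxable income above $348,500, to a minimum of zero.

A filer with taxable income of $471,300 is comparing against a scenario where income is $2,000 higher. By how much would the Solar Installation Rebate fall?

$80

At $471,300 — 4% of the $122,800 excess over $348,500 is $4,912; credit = $9,650 − $4,912 = $4,738.
At $473,300 — 4% of the $124,800 excess over $348,500 is $4,992; credit = $9,650 − $4,992 = $4,658.
Lost: $4,738 − $4,658 = $80.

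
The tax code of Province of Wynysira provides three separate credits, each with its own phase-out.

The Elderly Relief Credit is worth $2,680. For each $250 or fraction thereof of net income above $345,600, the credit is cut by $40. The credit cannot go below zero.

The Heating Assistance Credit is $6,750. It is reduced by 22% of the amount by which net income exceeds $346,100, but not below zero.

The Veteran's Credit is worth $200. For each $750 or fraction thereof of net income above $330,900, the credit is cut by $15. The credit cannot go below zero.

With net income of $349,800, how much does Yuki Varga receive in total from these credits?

Elderly Relief Credit: income exceeds $345,600 by $4,200, which is 17 full-or-partial $250 increments; reduction = 17 × $40 = $680, leaving $2,000.
Heating Assistance Credit: 22% of the $3,700 excess over $346,100 is $814; credit = $6,750 − $814 = $5,936.
Veteran's Credit: income exceeds $330,900 by $18,900 → 26 increments × $15 = $390 ≥ base, so the credit is $0.
Total: $2,000 + $5,936 + $0 = $7,936.

$7,936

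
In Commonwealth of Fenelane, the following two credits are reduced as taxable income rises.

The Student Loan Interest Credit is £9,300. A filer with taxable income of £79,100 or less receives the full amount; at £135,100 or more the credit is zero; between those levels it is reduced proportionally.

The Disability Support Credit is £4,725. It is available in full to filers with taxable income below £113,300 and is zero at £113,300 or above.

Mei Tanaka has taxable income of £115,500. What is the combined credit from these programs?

£3,255

Student Loan Interest Credit: £115,500 is £36,400 into a £56,000 phase-out range, leaving 19,600/56,000 of the credit: £9,300 × 19,600/56,000 = £3,255.
Disability Support Credit: £115,500 meets or exceeds the £113,300 cutoff, so the credit is £0.
Total: £3,255 + £0 = £3,255.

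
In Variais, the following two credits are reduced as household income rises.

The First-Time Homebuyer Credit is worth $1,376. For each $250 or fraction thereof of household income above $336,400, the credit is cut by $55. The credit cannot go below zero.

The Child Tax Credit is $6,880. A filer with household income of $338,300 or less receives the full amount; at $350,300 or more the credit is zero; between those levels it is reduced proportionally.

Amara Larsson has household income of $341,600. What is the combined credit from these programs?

$5,209

First-Time Homebuyer Credit: income exceeds $336,400 by $5,200, which is 21 full-or-partial $250 increments; reduction = 21 × $55 = $1,155, leaving $221.
Child Tax Credit: $341,600 is $3,300 into a $12,000 phase-out range, leaving 8,700/12,000 of the credit: $6,880 × 8,700/12,000 = $4,988.
Total: $221 + $4,988 = $5,209.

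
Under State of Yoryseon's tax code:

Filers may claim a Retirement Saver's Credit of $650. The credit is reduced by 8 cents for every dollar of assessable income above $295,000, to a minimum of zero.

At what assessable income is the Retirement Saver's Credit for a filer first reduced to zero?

$303,125

The credit falls by 8% of each dollar above $295,000, so it reaches zero when the excess is $650 / 8% = $8,125: income = $295,000 + $8,125 = $303,125.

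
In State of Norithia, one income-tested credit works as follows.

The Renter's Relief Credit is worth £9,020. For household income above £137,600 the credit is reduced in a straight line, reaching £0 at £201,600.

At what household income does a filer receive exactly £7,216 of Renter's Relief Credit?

£7,216 is 7,216/9,020 of the full £9,020, so 1,804/9,020 of the £64,000 range has been used: income = £137,600 + £64,000 × 1,804/9,020 = £150,400.

£150,400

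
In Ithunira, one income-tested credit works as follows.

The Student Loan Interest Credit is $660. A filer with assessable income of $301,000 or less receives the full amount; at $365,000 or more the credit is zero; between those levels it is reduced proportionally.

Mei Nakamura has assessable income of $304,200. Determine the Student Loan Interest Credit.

Student Loan Interest Credit: $304,200 is $3,200 into a $64,000 phase-out range, leaving 60,800/64,000 of the credit: $660 × 60,800/64,000 = $627.

$627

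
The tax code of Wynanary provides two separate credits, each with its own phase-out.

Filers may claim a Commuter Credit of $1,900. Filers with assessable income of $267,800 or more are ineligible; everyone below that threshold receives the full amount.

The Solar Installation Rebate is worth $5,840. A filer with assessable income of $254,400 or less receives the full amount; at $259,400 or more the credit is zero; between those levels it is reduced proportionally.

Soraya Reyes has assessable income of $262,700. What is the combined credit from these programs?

$1,900

Commuter Credit: $262,700 is below the $267,800 cutoff, so the full $1,900 applies.
Solar Installation Rebate: $262,700 is at or above $259,400, so the credit is $0.
Total: $1,900 + $0 = $1,900.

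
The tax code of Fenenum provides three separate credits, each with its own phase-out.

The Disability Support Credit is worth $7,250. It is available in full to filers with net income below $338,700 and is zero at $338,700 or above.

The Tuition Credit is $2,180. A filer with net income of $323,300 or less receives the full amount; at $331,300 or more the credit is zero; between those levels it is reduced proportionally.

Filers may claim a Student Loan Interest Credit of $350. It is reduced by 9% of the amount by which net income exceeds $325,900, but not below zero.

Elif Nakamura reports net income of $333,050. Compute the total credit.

$7,250

Disability Support Credit: $333,050 is below the $338,700 cutoff, so the full $7,250 applies.
Tuition Credit: $333,050 is at or above $331,300, so the credit is $0.
Student Loan Interest Credit: 9% of the $7,150 excess over $325,900 is $643.50 ≥ base, so the credit is $0.
Total: $7,250 + $0 + $0 = $7,250.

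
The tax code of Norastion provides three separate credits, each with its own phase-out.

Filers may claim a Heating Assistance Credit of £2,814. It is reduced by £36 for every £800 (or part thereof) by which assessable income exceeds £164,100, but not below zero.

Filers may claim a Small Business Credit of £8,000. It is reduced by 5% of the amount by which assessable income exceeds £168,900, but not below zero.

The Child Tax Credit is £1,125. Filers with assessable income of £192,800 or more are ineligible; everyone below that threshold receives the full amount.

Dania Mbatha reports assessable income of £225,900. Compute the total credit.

Heating Assistance Credit: income exceeds £164,100 by £61,800, which is 78 full-or-partial £800 increments; reduction = 78 × £36 = £2,808, leaving £6.
Small Business Credit: 5% of the £57,000 excess over £168,900 is £2,850; credit = £8,000 − £2,850 = £5,150.
Child Tax Credit: £225,900 meets or exceeds the £192,800 cutoff, so the credit is £0.
Total: £6 + £5,150 + £0 = £5,156.

£5,156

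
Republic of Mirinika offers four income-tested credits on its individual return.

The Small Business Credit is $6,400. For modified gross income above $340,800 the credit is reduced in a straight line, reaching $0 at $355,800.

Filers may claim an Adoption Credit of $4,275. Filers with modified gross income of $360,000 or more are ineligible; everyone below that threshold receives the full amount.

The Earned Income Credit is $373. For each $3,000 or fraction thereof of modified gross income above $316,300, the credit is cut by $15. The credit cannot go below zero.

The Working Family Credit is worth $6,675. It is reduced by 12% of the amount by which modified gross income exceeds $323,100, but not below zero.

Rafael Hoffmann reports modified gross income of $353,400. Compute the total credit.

Small Business Credit: $353,400 is $12,600 into a $15,000 phase-out range, leaving 2,400/15,000 of the credit: $6,400 × 2,400/15,000 = $1,024.
Adoption Credit: $353,400 is below the $360,000 cutoff, so the full $4,275 applies.
Earned Income Credit: income exceeds $316,300 by $37,100, which is 13 full-or-partial $3,000 increments; reduction = 13 × $15 = $195, leaving $178.
Working Family Credit: 12% of the $30,300 excess over $323,100 is $3,636; credit = $6,675 − $3,636 = $3,039.
Total: $1,024 + $4,275 + $178 + $3,039 = $8,516.

$8,516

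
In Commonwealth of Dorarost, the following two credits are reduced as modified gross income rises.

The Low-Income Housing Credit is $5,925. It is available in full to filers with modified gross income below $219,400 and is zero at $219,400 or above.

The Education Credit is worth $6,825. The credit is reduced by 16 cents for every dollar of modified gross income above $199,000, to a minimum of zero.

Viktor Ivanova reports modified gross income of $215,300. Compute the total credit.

$10,142

Low-Income Housing Credit: $215,300 is below the $219,400 cutoff, so the full $5,925 applies.
Education Credit: 16% of the $16,300 excess over $199,000 is $2,608; credit = $6,825 − $2,608 = $4,217.
Total: $5,925 + $4,217 = $10,142.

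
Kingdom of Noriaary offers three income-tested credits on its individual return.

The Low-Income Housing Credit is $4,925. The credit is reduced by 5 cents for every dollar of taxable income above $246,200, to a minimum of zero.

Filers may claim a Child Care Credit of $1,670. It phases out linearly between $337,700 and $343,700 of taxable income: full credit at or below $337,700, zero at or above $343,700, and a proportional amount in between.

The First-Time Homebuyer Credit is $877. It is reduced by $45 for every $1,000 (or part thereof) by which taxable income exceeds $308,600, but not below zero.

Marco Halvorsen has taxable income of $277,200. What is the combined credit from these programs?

Low-Income Housing Credit: 5% of the $31,000 excess over $246,200 is $1,550; credit = $4,925 − $1,550 = $3,375.
Child Care Credit: $277,200 is at or below the $337,700 threshold, so the full $1,670 applies.
First-Time Homebuyer Credit: $277,200 is at or below the $308,600 threshold, so the full $877 applies.
Total: $3,375 + $1,670 + $877 = $5,922.

$5,922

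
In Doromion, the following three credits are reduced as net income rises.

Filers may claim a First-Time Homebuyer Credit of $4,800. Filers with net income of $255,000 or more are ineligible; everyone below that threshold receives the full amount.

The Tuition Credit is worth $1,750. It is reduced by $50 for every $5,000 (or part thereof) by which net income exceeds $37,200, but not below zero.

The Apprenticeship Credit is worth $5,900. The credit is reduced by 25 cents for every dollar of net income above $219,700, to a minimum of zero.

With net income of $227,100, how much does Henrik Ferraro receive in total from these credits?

$8,850

First-Time Homebuyer Credit: $227,100 is below the $255,000 cutoff, so the full $4,800 applies.
Tuition Credit: income exceeds $37,200 by $189,900 → 38 increments × $50 = $1,900 ≥ base, so the credit is $0.
Apprenticeship Credit: 25% of the $7,400 excess over $219,700 is $1,850; credit = $5,900 − $1,850 = $4,050.
Total: $4,800 + $0 + $4,050 = $8,850.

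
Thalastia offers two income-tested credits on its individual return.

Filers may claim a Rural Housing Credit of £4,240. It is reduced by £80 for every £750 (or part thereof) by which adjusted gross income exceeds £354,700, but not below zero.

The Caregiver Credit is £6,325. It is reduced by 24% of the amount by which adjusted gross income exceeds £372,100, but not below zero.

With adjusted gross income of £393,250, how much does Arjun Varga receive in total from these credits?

£1,329

Rural Housing Credit: income exceeds £354,700 by £38,550, which is 52 full-or-partial £750 increments; reduction = 52 × £80 = £4,160, leaving £80.
Caregiver Credit: 24% of the £21,150 excess over £372,100 is £5,076; credit = £6,325 − £5,076 = £1,249.
Total: £80 + £1,249 = £1,329.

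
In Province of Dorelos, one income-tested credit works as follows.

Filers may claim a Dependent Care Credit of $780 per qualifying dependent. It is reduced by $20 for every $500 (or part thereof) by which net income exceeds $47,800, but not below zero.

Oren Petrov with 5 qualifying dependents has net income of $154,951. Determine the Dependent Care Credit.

Dependent Care Credit: base = 5 × $780 = $3,900. income exceeds $47,800 by $107,151 → 215 increments × $20 = $4,300 ≥ base, so the credit is $0.

$0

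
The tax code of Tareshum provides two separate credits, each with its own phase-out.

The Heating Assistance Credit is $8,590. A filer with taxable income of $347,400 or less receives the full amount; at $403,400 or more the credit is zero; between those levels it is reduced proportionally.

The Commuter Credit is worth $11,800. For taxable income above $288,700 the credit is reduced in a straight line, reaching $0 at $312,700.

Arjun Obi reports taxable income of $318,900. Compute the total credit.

Heating Assistance Credit: $318,900 is at or below the $347,400 threshold, so the full $8,590 applies.
Commuter Credit: $318,900 is at or above $312,700, so the credit is $0.
Total: $8,590 + $0 = $8,590.

$8,590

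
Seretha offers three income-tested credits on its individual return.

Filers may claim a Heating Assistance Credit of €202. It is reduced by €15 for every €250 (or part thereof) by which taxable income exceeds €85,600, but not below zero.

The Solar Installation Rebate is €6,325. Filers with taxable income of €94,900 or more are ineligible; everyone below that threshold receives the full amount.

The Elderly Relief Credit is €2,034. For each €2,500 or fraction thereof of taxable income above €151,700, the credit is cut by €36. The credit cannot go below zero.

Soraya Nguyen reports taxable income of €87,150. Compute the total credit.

Heating Assistance Credit: income exceeds €85,600 by €1,550, which is 7 full-or-partial €250 increments; reduction = 7 × €15 = €105, leaving €97.
Solar Installation Rebate: €87,150 is below the €94,900 cutoff, so the full €6,325 applies.
Elderly Relief Credit: €87,150 is at or below the €151,700 threshold, so the full €2,034 applies.
Total: €97 + €6,325 + €2,034 = €8,456.

€8,456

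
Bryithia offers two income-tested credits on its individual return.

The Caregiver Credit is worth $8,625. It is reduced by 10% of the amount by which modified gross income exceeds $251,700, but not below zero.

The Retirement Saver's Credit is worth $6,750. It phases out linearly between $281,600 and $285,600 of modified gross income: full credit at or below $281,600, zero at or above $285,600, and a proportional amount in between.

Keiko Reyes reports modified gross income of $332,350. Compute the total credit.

Caregiver Credit: 10% of the $80,650 excess over $251,700 is $8,065; credit = $8,625 − $8,065 = $560.
Retirement Saver's Credit: $332,350 is at or above $285,600, so the credit is $0.
Total: $560 + $0 = $560.

$560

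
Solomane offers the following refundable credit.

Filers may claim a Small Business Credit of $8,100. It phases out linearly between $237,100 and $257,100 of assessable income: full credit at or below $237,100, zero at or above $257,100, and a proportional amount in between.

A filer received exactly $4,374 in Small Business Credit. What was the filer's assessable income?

$4,374 is 4,374/8,100 of the full $8,100, so 3,726/8,100 of the $20,000 range has been used: income = $237,100 + $20,000 × 3,726/8,100 = $246,300.

$246,300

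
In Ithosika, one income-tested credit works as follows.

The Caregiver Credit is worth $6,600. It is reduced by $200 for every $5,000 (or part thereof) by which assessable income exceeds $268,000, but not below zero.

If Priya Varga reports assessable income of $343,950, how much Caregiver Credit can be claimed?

Caregiver Credit: income exceeds $268,000 by $75,950, which is 16 full-or-partial $5,000 increments; reduction = 16 × $200 = $3,200, leaving $3,400.

$3,400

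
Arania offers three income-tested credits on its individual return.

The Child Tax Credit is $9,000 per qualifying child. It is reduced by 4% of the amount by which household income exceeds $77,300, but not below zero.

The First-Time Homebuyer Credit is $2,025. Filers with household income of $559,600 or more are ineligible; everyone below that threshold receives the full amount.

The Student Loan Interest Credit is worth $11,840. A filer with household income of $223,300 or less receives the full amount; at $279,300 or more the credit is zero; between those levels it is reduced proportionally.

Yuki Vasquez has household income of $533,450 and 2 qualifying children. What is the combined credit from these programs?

Child Tax Credit: base = 2 × $9,000 = $18,000. 4% of the $456,150 excess over $77,300 is $18,246 ≥ base, so the credit is $0.
First-Time Homebuyer Credit: $533,450 is below the $559,600 cutoff, so the full $2,025 applies.
Student Loan Interest Credit: $533,450 is at or above $279,300, so the credit is $0.
Total: $0 + $2,025 + $0 = $2,025.

$2,025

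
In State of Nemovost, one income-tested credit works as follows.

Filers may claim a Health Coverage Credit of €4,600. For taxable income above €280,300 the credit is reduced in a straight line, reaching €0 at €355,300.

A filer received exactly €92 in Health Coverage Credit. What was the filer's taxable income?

€92 is 92/4,600 of the full €4,600, so 4,508/4,600 of the €75,000 range has been used: income = €280,300 + €75,000 × 4,508/4,600 = €353,800.

€353,800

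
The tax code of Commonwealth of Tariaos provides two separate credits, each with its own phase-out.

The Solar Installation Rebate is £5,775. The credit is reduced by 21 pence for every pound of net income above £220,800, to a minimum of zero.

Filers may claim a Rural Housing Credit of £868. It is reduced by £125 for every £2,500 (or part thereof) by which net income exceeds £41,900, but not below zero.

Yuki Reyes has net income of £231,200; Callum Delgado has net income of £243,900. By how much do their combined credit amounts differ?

Yuki (£231,200): Solar Installation Rebate: 21% of the £10,400 excess over £220,800 is £2,184; credit = £5,775 − £2,184 = £3,591. Rural Housing Credit: income exceeds £41,900 by £189,300 → 76 increments × £125 = £9,500 ≥ base, so the credit is £0. total £3,591 + £0 = £3,591
Callum (£243,900): Solar Installation Rebate: 21% of the £23,100 excess over £220,800 is £4,851; credit = £5,775 − £4,851 = £924. Rural Housing Credit: income exceeds £41,900 by £202,000 → 81 increments × £125 = £10,125 ≥ base, so the credit is £0. total £924 + £0 = £924
Difference: |£3,591 − £924| = £2,667.

£2,667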